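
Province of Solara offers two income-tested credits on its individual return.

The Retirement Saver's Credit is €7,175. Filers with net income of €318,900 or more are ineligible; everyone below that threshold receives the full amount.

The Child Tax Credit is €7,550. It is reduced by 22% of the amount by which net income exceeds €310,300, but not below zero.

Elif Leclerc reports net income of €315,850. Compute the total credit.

Retirement Saver's Credit: €315,850 is below the €318,900 cutoff, so the full €7,175 applies.
Child Tax Credit: 22% of the €5,550 excess over €310,300 is €1,221; credit = €7,550 − €1,221 = €6,329.
Total: €7,175 + €6,329 = €13,504.

€13,504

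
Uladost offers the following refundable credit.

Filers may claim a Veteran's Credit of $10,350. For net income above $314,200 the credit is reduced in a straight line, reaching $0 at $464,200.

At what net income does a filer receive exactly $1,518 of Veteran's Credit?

$442,200

$1,518 is 1,518/10,350 of the full $10,350, so 8,832/10,350 of the $150,000 range has been used: income = $314,200 + $150,000 × 8,832/10,350 = $442,200.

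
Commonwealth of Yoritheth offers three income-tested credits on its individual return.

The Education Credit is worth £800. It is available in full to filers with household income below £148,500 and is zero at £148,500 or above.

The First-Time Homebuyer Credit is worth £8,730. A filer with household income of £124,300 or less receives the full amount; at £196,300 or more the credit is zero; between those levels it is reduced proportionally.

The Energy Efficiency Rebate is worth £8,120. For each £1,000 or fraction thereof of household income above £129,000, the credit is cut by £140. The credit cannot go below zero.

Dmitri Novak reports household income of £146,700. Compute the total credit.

Education Credit: £146,700 is below the £148,500 cutoff, so the full £800 applies.
First-Time Homebuyer Credit: £146,700 is £22,400 into a £72,000 phase-out range, leaving 49,600/72,000 of the credit: £8,730 × 49,600/72,000 = £6,014.
Energy Efficiency Rebate: income exceeds £129,000 by £17,700, which is 18 full-or-partial £1,000 increments; reduction = 18 × £140 = £2,520, leaving £5,600.
Total: £800 + £6,014 + £5,600 = £12,414.

£12,414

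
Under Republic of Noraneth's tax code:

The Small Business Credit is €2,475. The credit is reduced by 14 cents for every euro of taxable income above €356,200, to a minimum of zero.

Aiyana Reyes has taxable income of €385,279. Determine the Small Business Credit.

Small Business Credit: 14% of the €29,079 excess over €356,200 is €4,071.06 ≥ base, so the credit is €0.

€0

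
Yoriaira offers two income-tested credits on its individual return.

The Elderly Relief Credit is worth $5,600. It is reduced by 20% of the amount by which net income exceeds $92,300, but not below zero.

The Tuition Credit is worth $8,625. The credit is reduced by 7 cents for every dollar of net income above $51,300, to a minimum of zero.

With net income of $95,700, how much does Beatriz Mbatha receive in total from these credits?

$10,437

Elderly Relief Credit: 20% of the $3,400 excess over $92,300 is $680; credit = $5,600 − $680 = $4,920.
Tuition Credit: 7% of the $44,400 excess over $51,300 is $3,108; credit = $8,625 − $3,108 = $5,517.
Total: $4,920 + $5,517 = $10,437.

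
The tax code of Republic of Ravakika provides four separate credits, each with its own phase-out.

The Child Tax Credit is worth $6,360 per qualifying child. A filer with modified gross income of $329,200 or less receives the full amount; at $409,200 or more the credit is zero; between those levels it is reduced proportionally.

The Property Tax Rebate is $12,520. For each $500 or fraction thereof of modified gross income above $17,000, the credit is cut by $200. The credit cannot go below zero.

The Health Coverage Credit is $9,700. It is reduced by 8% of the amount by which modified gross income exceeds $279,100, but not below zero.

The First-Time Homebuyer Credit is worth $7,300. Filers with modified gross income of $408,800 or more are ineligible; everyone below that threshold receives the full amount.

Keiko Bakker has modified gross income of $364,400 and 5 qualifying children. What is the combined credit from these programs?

Child Tax Credit: base = 5 × $6,360 = $31,800. $364,400 is $35,200 into a $80,000 phase-out range, leaving 44,800/80,000 of the credit: $31,800 × 44,800/80,000 = $17,808.
Property Tax Rebate: income exceeds $17,000 by $347,400 → 695 increments × $200 = $139,000 ≥ base, so the credit is $0.
Health Coverage Credit: 8% of the $85,300 excess over $279,100 is $6,824; credit = $9,700 − $6,824 = $2,876.
First-Time Homebuyer Credit: $364,400 is below the $408,800 cutoff, so the full $7,300 applies.
Total: $17,808 + $0 + $2,876 + $7,300 = $27,984.

$27,984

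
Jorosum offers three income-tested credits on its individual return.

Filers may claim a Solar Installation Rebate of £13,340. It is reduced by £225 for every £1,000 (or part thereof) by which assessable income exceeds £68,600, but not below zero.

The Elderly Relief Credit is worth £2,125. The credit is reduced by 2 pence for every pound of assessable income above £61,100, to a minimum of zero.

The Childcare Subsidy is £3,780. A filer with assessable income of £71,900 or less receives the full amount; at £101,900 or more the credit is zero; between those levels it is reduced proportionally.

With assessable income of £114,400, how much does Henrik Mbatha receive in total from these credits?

Solar Installation Rebate: income exceeds £68,600 by £45,800, which is 46 full-or-partial £1,000 increments; reduction = 46 × £225 = £10,350, leaving £2,990.
Elderly Relief Credit: 2% of the £53,300 excess over £61,100 is £1,066; credit = £2,125 − £1,066 = £1,059.
Childcare Subsidy: £114,400 is at or above £101,900, so the credit is £0.
Total: £2,990 + £1,059 + £0 = £4,049.

£4,049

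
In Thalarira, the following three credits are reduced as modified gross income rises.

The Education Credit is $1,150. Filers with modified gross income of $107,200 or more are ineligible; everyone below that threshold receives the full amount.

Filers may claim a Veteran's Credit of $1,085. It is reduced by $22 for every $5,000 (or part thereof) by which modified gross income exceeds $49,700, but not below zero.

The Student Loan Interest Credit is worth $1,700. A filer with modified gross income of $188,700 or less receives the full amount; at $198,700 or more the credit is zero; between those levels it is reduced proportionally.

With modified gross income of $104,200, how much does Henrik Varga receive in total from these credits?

$3,693

Education Credit: $104,200 is below the $107,200 cutoff, so the full $1,150 applies.
Veteran's Credit: income exceeds $49,700 by $54,500, which is 11 full-or-partial $5,000 increments; reduction = 11 × $22 = $242, leaving $843.
Student Loan Interest Credit: $104,200 is at or below the $188,700 threshold, so the full $1,700 applies.
Total: $1,150 + $843 + $1,700 = $3,693.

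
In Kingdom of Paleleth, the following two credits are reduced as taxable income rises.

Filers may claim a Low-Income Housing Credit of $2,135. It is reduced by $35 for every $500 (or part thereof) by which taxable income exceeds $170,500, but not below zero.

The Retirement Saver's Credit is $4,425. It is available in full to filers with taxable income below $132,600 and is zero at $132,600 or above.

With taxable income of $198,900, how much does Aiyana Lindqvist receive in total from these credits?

$140

Low-Income Housing Credit: income exceeds $170,500 by $28,400, which is 57 full-or-partial $500 increments; reduction = 57 × $35 = $1,995, leaving $140.
Retirement Saver's Credit: $198,900 meets or exceeds the $132,600 cutoff, so the credit is $0.
Total: $140 + $0 = $140.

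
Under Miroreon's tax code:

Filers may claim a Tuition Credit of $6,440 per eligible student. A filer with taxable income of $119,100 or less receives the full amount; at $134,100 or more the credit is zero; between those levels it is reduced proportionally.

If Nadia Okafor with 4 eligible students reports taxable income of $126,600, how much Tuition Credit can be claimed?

$12,880

Tuition Credit: base = 4 × $6,440 = $25,760. $126,600 is $7,500 into a $15,000 phase-out range, leaving 7,500/15,000 of the credit: $25,760 × 7,500/15,000 = $12,880.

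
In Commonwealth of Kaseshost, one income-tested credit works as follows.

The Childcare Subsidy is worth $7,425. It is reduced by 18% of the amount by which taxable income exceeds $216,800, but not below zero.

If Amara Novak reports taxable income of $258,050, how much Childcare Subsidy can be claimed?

Childcare Subsidy: 18% of the $41,250 excess over $216,800 is $7,425 ≥ base, so the credit is $0.

$0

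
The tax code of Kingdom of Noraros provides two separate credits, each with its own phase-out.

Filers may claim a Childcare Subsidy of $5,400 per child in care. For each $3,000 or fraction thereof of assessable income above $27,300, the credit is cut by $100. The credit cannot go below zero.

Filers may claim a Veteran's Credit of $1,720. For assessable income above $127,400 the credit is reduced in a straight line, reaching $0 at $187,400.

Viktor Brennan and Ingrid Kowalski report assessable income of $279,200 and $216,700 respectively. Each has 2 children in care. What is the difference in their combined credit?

Viktor ($279,200): Childcare Subsidy: base = 2 × $5,400 = $10,800. income exceeds $27,300 by $251,900, which is 84 full-or-partial $3,000 increments; reduction = 84 × $100 = $8,400, leaving $2,400. Veteran's Credit: $279,200 is at or above $187,400, so the credit is $0. total $2,400 + $0 = $2,400
Ingrid ($216,700): Childcare Subsidy: base = 2 × $5,400 = $10,800. income exceeds $27,300 by $189,400, which is 64 full-or-partial $3,000 increments; reduction = 64 × $100 = $6,400, leaving $4,400. Veteran's Credit: $216,700 is at or above $187,400, so the credit is $0. total $4,400 + $0 = $4,400
Difference: |$2,400 − $4,400| = $2,000.

$2,000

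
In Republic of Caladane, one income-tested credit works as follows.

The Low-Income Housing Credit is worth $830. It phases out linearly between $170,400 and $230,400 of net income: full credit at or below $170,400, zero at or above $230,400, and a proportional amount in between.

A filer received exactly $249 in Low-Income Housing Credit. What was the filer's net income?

$212,400

$249 is 249/830 of the full $830, so 581/830 of the $60,000 range has been used: income = $170,400 + $60,000 × 581/830 = $212,400.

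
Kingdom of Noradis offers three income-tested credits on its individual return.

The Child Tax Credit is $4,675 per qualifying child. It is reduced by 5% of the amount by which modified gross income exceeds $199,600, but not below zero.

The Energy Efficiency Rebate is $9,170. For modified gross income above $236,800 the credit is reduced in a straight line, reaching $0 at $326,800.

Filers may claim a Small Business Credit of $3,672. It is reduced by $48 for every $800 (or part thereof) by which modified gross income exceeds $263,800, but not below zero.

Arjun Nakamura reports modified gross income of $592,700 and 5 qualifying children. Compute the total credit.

Child Tax Credit: base = 5 × $4,675 = $23,375. 5% of the $393,100 excess over $199,600 is $19,655; credit = $23,375 − $19,655 = $3,720.
Energy Efficiency Rebate: $592,700 is at or above $326,800, so the credit is $0.
Small Business Credit: income exceeds $263,800 by $328,900 → 412 increments × $48 = $19,776 ≥ base, so the credit is $0.
Total: $3,720 + $0 + $0 = $3,720.

$3,720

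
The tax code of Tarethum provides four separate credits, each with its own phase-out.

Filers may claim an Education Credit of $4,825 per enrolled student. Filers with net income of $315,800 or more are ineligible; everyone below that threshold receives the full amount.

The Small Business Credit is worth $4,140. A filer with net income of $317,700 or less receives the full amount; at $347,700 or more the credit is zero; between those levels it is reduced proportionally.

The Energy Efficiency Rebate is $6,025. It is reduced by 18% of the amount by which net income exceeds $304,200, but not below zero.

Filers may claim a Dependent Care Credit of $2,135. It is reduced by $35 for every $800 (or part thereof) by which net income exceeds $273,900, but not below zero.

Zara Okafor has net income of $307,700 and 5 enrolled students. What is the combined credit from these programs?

$34,290

Education Credit: base = 5 × $4,825 = $24,125. $307,700 is below the $315,800 cutoff, so the full $24,125 applies.
Small Business Credit: $307,700 is at or below the $317,700 threshold, so the full $4,140 applies.
Energy Efficiency Rebate: 18% of the $3,500 excess over $304,200 is $630; credit = $6,025 − $630 = $5,395.
Dependent Care Credit: income exceeds $273,900 by $33,800, which is 43 full-or-partial $800 increments; reduction = 43 × $35 = $1,505, leaving $630.
Total: $24,125 + $4,140 + $5,395 + $630 = $34,290.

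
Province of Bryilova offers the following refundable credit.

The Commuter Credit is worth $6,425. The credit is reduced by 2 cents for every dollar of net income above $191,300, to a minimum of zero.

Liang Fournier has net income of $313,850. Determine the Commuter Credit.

Commuter Credit: 2% of the $122,550 excess over $191,300 is $2,451; credit = $6,425 − $2,451 = $3,974.

$3,974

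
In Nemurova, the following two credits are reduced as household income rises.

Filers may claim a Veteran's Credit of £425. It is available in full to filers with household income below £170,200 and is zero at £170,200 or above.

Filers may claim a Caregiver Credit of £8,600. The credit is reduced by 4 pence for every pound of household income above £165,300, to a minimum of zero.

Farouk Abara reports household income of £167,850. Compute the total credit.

Veteran's Credit: £167,850 is below the £170,200 cutoff, so the full £425 applies.
Caregiver Credit: 4% of the £2,550 excess over £165,300 is £102; credit = £8,600 − £102 = £8,498.
Total: £425 + £8,498 = £8,923.

£8,923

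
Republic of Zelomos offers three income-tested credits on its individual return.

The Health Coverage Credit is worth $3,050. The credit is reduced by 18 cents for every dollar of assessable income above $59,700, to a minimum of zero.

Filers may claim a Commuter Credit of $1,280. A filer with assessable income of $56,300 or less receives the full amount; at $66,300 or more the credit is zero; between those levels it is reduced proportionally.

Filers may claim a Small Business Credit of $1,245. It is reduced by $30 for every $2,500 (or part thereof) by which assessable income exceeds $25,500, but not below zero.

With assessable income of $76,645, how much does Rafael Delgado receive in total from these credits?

Health Coverage Credit: 18% of the $16,945 excess over $59,700 is $3,050.10 ≥ base, so the credit is $0.
Commuter Credit: $76,645 is at or above $66,300, so the credit is $0.
Small Business Credit: income exceeds $25,500 by $51,145, which is 21 full-or-partial $2,500 increments; reduction = 21 × $30 = $630, leaving $615.
Total: $0 + $0 + $615 = $615.

$615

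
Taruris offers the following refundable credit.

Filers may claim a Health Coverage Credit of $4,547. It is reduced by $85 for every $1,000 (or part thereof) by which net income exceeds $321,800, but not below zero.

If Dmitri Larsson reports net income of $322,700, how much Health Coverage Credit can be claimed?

Health Coverage Credit: income exceeds $321,800 by $900, which is 1 full-or-partial $1,000 increment; reduction = 1 × $85 = $85, leaving $4,462.

$4,462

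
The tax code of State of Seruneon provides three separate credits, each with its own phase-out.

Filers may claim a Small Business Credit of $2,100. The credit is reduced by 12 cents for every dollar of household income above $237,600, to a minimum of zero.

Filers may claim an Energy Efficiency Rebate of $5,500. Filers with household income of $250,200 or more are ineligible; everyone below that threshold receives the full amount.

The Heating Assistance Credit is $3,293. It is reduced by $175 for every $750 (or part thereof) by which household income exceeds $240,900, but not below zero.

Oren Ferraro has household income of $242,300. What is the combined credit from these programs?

$9,979

Small Business Credit: 12% of the $4,700 excess over $237,600 is $564; credit = $2,100 − $564 = $1,536.
Energy Efficiency Rebate: $242,300 is below the $250,200 cutoff, so the full $5,500 applies.
Heating Assistance Credit: income exceeds $240,900 by $1,400, which is 2 full-or-partial $750 increments; reduction = 2 × $175 = $350, leaving $2,943.
Total: $1,536 + $5,500 + $2,943 = $9,979.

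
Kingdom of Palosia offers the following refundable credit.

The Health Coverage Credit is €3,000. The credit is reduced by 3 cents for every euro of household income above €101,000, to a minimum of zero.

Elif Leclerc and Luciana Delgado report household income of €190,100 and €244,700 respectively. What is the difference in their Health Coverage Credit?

Elif (€190,100): Health Coverage Credit: 3% of the €89,100 excess over €101,000 is €2,673; credit = €3,000 − €2,673 = €327.
Luciana (€244,700): Health Coverage Credit: 3% of the €143,700 excess over €101,000 is €4,311 ≥ base, so the credit is €0.
Difference: |€327 − €0| = €327.

€327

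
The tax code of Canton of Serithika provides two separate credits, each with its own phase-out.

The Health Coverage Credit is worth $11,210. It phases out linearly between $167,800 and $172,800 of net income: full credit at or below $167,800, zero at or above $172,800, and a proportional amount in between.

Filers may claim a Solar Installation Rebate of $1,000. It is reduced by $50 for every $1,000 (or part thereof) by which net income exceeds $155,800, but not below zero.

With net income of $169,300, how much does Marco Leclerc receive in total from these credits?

Health Coverage Credit: $169,300 is $1,500 into a $5,000 phase-out range, leaving 3,500/5,000 of the credit: $11,210 × 3,500/5,000 = $7,847.
Solar Installation Rebate: income exceeds $155,800 by $13,500, which is 14 full-or-partial $1,000 increments; reduction = 14 × $50 = $700, leaving $300.
Total: $7,847 + $300 = $8,147.

$8,147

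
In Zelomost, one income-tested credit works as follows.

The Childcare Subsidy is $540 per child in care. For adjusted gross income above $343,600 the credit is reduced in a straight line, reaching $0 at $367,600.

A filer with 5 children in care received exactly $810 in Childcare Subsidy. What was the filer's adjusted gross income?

$360,400

Full credit = 5 × $540 = $2,700.
$810 is 810/2,700 of the full $2,700, so 1,890/2,700 of the $24,000 range has been used: income = $343,600 + $24,000 × 1,890/2,700 = $360,400.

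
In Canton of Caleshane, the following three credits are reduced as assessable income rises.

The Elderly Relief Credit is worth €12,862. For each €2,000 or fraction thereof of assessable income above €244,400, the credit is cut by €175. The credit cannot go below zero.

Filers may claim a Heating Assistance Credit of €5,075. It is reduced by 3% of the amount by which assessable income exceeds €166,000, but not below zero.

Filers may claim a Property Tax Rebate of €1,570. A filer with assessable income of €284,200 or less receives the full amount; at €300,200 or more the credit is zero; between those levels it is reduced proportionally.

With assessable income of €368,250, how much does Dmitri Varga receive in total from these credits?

Elderly Relief Credit: income exceeds €244,400 by €123,850, which is 62 full-or-partial €2,000 increments; reduction = 62 × €175 = €10,850, leaving €2,012.
Heating Assistance Credit: 3% of the €202,250 excess over €166,000 is €6,067.50 ≥ base, so the credit is €0.
Property Tax Rebate: €368,250 is at or above €300,200, so the credit is €0.
Total: €2,012 + €0 + €0 = €2,012.

€2,012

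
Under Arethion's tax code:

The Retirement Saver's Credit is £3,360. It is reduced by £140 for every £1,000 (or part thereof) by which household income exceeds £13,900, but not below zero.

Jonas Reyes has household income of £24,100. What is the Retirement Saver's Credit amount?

£1,820

Retirement Saver's Credit: income exceeds £13,900 by £10,200, which is 11 full-or-partial £1,000 increments; reduction = 11 × £140 = £1,540, leaving £1,820.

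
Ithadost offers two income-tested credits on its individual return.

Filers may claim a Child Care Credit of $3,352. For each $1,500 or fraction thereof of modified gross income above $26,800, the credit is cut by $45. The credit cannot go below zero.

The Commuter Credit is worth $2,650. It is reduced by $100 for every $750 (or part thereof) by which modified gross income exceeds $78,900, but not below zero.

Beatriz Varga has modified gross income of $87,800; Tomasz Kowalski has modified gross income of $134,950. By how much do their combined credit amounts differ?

$2,890

Beatriz ($87,800): Child Care Credit: income exceeds $26,800 by $61,000, which is 41 full-or-partial $1,500 increments; reduction = 41 × $45 = $1,845, leaving $1,507. Commuter Credit: income exceeds $78,900 by $8,900, which is 12 full-or-partial $750 increments; reduction = 12 × $100 = $1,200, leaving $1,450. total $1,507 + $1,450 = $2,957
Tomasz ($134,950): Child Care Credit: income exceeds $26,800 by $108,150, which is 73 full-or-partial $1,500 increments; reduction = 73 × $45 = $3,285, leaving $67. Commuter Credit: income exceeds $78,900 by $56,050 → 75 increments × $100 = $7,500 ≥ base, so the credit is $0. total $67 + $0 = $67
Difference: |$2,957 − $67| = $2,890.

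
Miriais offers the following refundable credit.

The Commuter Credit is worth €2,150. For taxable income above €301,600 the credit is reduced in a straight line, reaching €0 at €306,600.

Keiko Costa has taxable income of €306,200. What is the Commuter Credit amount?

Commuter Credit: €306,200 is €4,600 into a €5,000 phase-out range, leaving 400/5,000 of the credit: €2,150 × 400/5,000 = €172.

€172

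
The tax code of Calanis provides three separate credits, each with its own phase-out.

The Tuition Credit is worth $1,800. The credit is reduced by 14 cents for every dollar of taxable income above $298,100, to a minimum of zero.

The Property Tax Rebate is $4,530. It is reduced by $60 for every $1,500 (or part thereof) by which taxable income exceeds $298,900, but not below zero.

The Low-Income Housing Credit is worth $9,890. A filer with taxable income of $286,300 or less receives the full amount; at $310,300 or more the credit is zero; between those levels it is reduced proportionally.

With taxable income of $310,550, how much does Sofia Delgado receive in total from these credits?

$4,107

Tuition Credit: 14% of the $12,450 excess over $298,100 is $1,743; credit = $1,800 − $1,743 = $57.
Property Tax Rebate: income exceeds $298,900 by $11,650, which is 8 full-or-partial $1,500 increments; reduction = 8 × $60 = $480, leaving $4,050.
Low-Income Housing Credit: $310,550 is at or above $310,300, so the credit is $0.
Total: $57 + $4,050 + $0 = $4,107.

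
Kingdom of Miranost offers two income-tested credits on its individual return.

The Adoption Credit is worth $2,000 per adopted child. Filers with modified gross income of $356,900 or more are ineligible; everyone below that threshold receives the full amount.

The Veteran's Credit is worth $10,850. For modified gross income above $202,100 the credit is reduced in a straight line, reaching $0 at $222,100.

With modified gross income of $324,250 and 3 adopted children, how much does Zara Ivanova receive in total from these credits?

$6,000

Adoption Credit: base = 3 × $2,000 = $6,000. $324,250 is below the $356,900 cutoff, so the full $6,000 applies.
Veteran's Credit: $324,250 is at or above $222,100, so the credit is $0.
Total: $6,000 + $0 = $6,000.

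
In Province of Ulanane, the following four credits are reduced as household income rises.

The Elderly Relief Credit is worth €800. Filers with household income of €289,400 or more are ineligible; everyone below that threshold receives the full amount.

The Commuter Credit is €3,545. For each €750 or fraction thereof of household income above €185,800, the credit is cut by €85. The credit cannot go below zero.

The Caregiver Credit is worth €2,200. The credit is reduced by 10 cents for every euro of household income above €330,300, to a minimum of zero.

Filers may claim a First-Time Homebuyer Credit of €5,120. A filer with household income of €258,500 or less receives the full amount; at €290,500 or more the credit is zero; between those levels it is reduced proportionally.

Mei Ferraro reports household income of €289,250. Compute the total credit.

Elderly Relief Credit: €289,250 is below the €289,400 cutoff, so the full €800 applies.
Commuter Credit: income exceeds €185,800 by €103,450 → 138 increments × €85 = €11,730 ≥ base, so the credit is €0.
Caregiver Credit: €289,250 is at or below the €330,300 threshold, so the full €2,200 applies.
First-Time Homebuyer Credit: €289,250 is €30,750 into a €32,000 phase-out range, leaving 1,250/32,000 of the credit: €5,120 × 1,250/32,000 = €200.
Total: €800 + €0 + €2,200 + €200 = €3,200.

€3,200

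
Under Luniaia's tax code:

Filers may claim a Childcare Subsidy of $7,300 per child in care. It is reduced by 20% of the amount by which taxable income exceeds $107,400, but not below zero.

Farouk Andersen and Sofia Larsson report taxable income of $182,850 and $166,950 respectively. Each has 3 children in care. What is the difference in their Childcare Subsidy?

Farouk ($182,850): Childcare Subsidy: base = 3 × $7,300 = $21,900. 20% of the $75,450 excess over $107,400 is $15,090; credit = $21,900 − $15,090 = $6,810.
Sofia ($166,950): Childcare Subsidy: base = 3 × $7,300 = $21,900. 20% of the $59,550 excess over $107,400 is $11,910; credit = $21,900 − $11,910 = $9,990.
Difference: |$6,810 − $9,990| = $3,180.

$3,180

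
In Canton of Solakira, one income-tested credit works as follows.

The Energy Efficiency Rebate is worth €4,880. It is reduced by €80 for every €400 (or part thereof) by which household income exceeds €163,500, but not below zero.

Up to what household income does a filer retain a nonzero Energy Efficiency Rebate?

€187,500

After 60 increments the reduction is 60 × €80 = €4,800, leaving €80; one more increment wipes it out. Increment 60 ends at excess 60 × €400 = €24,000, so the highest qualifying income is €163,500 + €24,000 = €187,500.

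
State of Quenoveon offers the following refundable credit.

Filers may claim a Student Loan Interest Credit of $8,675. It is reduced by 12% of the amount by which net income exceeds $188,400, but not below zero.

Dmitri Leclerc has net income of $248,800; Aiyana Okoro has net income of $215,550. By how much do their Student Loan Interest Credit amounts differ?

Dmitri ($248,800): Student Loan Interest Credit: 12% of the $60,400 excess over $188,400 is $7,248; credit = $8,675 − $7,248 = $1,427.
Aiyana ($215,550): Student Loan Interest Credit: 12% of the $27,150 excess over $188,400 is $3,258; credit = $8,675 − $3,258 = $5,417.
Difference: |$1,427 − $5,417| = $3,990.

$3,990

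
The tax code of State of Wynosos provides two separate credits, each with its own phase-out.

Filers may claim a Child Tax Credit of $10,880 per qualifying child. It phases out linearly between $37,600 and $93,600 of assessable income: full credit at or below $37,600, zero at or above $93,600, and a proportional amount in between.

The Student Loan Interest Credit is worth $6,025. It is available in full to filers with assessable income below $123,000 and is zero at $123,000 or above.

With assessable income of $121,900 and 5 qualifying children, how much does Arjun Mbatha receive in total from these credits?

$6,025

Child Tax Credit: base = 5 × $10,880 = $54,400. $121,900 is at or above $93,600, so the credit is $0.
Student Loan Interest Credit: $121,900 is below the $123,000 cutoff, so the full $6,025 applies.
Total: $0 + $6,025 = $6,025.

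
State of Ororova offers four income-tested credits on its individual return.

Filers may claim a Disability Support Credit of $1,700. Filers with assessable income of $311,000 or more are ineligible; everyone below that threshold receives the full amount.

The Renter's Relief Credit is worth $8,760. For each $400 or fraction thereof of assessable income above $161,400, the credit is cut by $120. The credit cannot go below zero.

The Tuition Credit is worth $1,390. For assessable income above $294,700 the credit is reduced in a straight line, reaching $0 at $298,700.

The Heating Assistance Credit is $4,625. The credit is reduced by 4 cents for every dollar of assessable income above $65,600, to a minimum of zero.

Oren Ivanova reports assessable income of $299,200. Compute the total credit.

Disability Support Credit: $299,200 is below the $311,000 cutoff, so the full $1,700 applies.
Renter's Relief Credit: income exceeds $161,400 by $137,800 → 345 increments × $120 = $41,400 ≥ base, so the credit is $0.
Tuition Credit: $299,200 is at or above $298,700, so the credit is $0.
Heating Assistance Credit: 4% of the $233,600 excess over $65,600 is $9,344 ≥ base, so the credit is $0.
Total: $1,700 + $0 + $0 + $0 = $1,700.

$1,700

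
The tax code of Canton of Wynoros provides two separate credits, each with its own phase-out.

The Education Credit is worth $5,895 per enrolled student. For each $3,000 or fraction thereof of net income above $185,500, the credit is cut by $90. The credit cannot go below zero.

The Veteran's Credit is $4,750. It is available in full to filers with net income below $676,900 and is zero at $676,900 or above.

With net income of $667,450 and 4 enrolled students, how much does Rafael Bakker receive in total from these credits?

$13,840

Education Credit: base = 4 × $5,895 = $23,580. income exceeds $185,500 by $481,950, which is 161 full-or-partial $3,000 increments; reduction = 161 × $90 = $14,490, leaving $9,090.
Veteran's Credit: $667,450 is below the $676,900 cutoff, so the full $4,750 applies.
Total: $9,090 + $4,750 = $13,840.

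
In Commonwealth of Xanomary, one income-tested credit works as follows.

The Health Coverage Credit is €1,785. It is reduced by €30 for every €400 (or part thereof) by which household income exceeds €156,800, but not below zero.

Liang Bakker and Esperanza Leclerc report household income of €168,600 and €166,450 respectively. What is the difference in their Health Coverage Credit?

Liang (€168,600): Health Coverage Credit: income exceeds €156,800 by €11,800, which is 30 full-or-partial €400 increments; reduction = 30 × €30 = €900, leaving €885.
Esperanza (€166,450): Health Coverage Credit: income exceeds €156,800 by €9,650, which is 25 full-or-partial €400 increments; reduction = 25 × €30 = €750, leaving €1,035.
Difference: |€885 − €1,035| = €150.

€150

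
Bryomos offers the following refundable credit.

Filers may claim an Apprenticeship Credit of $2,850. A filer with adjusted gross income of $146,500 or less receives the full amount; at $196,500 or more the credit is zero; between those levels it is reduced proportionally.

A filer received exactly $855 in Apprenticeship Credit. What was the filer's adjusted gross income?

$181,500

$855 is 855/2,850 of the full $2,850, so 1,995/2,850 of the $50,000 range has been used: income = $146,500 + $50,000 × 1,995/2,850 = $181,500.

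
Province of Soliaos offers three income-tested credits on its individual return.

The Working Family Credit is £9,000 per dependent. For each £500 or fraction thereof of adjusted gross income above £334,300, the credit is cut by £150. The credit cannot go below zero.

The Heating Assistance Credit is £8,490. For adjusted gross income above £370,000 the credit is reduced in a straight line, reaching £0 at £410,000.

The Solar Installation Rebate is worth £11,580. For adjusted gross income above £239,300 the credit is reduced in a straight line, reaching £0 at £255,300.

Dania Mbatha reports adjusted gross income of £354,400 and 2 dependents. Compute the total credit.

£20,340

Working Family Credit: base = 2 × £9,000 = £18,000. income exceeds £334,300 by £20,100, which is 41 full-or-partial £500 increments; reduction = 41 × £150 = £6,150, leaving £11,850.
Heating Assistance Credit: £354,400 is at or below the £370,000 threshold, so the full £8,490 applies.
Solar Installation Rebate: £354,400 is at or above £255,300, so the credit is £0.
Total: £11,850 + £8,490 + £0 = £20,340.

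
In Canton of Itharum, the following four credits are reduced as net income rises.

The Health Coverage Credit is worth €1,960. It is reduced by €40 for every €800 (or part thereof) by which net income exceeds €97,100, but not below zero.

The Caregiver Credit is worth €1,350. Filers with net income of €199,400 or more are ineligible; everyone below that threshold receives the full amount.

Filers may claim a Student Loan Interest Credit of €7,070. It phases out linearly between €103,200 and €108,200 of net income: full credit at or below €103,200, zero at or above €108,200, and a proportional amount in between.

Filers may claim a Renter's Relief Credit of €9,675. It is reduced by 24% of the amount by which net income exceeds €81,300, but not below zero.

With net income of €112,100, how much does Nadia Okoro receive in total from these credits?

€4,833

Health Coverage Credit: income exceeds €97,100 by €15,000, which is 19 full-or-partial €800 increments; reduction = 19 × €40 = €760, leaving €1,200.
Caregiver Credit: €112,100 is below the €199,400 cutoff, so the full €1,350 applies.
Student Loan Interest Credit: €112,100 is at or above €108,200, so the credit is €0.
Renter's Relief Credit: 24% of the €30,800 excess over €81,300 is €7,392; credit = €9,675 − €7,392 = €2,283.
Total: €1,200 + €1,350 + €0 + €2,283 = €4,833.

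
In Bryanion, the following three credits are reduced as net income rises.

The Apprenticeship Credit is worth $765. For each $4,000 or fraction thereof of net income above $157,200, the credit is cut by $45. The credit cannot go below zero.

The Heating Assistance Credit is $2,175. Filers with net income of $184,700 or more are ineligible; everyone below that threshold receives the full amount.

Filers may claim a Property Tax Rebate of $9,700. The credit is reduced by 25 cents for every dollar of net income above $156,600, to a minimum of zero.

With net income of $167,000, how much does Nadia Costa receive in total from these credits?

$9,905

Apprenticeship Credit: income exceeds $157,200 by $9,800, which is 3 full-or-partial $4,000 increments; reduction = 3 × $45 = $135, leaving $630.
Heating Assistance Credit: $167,000 is below the $184,700 cutoff, so the full $2,175 applies.
Property Tax Rebate: 25% of the $10,400 excess over $156,600 is $2,600; credit = $9,700 − $2,600 = $7,100.
Total: $630 + $2,175 + $7,100 = $9,905.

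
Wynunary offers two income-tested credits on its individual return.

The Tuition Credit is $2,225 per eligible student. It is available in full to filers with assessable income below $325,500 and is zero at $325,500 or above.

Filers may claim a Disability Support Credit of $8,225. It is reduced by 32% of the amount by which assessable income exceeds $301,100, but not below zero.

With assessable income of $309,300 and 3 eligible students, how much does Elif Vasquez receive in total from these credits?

$12,276

Tuition Credit: base = 3 × $2,225 = $6,675. $309,300 is below the $325,500 cutoff, so the full $6,675 applies.
Disability Support Credit: 32% of the $8,200 excess over $301,100 is $2,624; credit = $8,225 − $2,624 = $5,601.
Total: $6,675 + $5,601 = $12,276.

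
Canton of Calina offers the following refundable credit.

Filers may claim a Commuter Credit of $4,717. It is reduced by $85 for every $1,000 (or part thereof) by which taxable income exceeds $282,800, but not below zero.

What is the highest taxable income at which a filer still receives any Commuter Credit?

$337,800

After 55 increments the reduction is 55 × $85 = $4,675, leaving $42; one more increment wipes it out. Increment 55 ends at excess 55 × $1,000 = $55,000, so the highest qualifying income is $282,800 + $55,000 = $337,800.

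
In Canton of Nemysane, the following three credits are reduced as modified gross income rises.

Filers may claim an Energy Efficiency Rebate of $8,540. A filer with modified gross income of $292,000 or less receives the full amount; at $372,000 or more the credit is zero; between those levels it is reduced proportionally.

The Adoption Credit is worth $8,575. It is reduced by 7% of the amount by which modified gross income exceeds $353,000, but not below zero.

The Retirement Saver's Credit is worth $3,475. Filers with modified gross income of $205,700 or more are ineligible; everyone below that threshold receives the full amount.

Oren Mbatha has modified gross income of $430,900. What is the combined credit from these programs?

$3,122

Energy Efficiency Rebate: $430,900 is at or above $372,000, so the credit is $0.
Adoption Credit: 7% of the $77,900 excess over $353,000 is $5,453; credit = $8,575 − $5,453 = $3,122.
Retirement Saver's Credit: $430,900 meets or exceeds the $205,700 cutoff, so the credit is $0.
Total: $0 + $3,122 + $0 = $3,122.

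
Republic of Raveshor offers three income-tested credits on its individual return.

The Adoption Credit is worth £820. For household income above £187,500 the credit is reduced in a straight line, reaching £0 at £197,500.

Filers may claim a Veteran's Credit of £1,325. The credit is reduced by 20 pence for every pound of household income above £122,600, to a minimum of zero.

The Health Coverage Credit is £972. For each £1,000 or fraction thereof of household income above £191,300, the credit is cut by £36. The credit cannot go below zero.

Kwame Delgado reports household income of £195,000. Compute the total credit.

Adoption Credit: £195,000 is £7,500 into a £10,000 phase-out range, leaving 2,500/10,000 of the credit: £820 × 2,500/10,000 = £205.
Veteran's Credit: 20% of the £72,400 excess over £122,600 is £14,480 ≥ base, so the credit is £0.
Health Coverage Credit: income exceeds £191,300 by £3,700, which is 4 full-or-partial £1,000 increments; reduction = 4 × £36 = £144, leaving £828.
Total: £205 + £0 + £828 = £1,033.

£1,033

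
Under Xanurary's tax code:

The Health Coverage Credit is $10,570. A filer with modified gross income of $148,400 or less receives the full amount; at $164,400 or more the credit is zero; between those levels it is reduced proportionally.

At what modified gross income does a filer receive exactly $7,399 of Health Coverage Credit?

$153,200

$7,399 is 7,399/10,570 of the full $10,570, so 3,171/10,570 of the $16,000 range has been used: income = $148,400 + $16,000 × 3,171/10,570 = $153,200.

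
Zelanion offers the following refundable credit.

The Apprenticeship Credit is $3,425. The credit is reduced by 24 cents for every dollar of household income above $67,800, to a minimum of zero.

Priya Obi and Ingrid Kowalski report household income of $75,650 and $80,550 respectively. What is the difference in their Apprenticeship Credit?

Priya ($75,650): Apprenticeship Credit: 24% of the $7,850 excess over $67,800 is $1,884; credit = $3,425 − $1,884 = $1,541.
Ingrid ($80,550): Apprenticeship Credit: 24% of the $12,750 excess over $67,800 is $3,060; credit = $3,425 − $3,060 = $365.
Difference: |$1,541 − $365| = $1,176.

$1,176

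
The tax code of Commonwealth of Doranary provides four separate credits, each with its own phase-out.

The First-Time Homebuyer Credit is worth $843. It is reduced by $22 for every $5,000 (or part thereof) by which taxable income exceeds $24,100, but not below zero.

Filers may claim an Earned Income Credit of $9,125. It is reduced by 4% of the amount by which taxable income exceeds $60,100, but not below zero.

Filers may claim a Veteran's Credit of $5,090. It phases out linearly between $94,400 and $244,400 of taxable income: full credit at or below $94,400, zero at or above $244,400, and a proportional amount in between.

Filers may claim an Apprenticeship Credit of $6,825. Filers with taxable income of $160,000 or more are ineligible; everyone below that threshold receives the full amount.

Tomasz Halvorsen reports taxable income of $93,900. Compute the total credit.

$20,223

First-Time Homebuyer Credit: income exceeds $24,100 by $69,800, which is 14 full-or-partial $5,000 increments; reduction = 14 × $22 = $308, leaving $535.
Earned Income Credit: 4% of the $33,800 excess over $60,100 is $1,352; credit = $9,125 − $1,352 = $7,773.
Veteran's Credit: $93,900 is at or below the $94,400 threshold, so the full $5,090 applies.
Apprenticeship Credit: $93,900 is below the $160,000 cutoff, so the full $6,825 applies.
Total: $535 + $7,773 + $5,090 + $6,825 = $20,223.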